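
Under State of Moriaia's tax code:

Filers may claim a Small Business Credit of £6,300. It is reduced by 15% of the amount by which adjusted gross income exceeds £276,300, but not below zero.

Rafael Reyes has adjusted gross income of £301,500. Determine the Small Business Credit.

£2,520

Small Business Credit: 15% of the £25,200 excess over £276,300 is £3,780; credit = £6,300 − £3,780 = £2,520.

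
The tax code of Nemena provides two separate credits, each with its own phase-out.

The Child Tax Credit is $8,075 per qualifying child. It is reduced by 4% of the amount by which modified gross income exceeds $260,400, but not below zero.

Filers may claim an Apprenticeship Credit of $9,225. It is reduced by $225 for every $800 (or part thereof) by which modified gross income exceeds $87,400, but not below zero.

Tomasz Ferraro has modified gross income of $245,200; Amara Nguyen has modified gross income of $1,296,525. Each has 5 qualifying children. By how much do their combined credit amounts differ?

Tomasz ($245,200): Child Tax Credit: base = 5 × $8,075 = $40,375. $245,200 is at or below the $260,400 threshold, so the full $40,375 applies. Apprenticeship Credit: income exceeds $87,400 by $157,800 → 198 increments × $225 = $44,550 ≥ base, so the credit is $0. total $40,375 + $0 = $40,375
Amara ($1,296,525): Child Tax Credit: base = 5 × $8,075 = $40,375. 4% of the $1,036,125 excess over $260,400 is $41,445 ≥ base, so the credit is $0. Apprenticeship Credit: income exceeds $87,400 by $1,209,125 → 1512 increments × $225 = $340,200 ≥ base, so the credit is $0. total $0 + $0 = $0
Difference: |$40,375 − $0| = $40,375.

$40,375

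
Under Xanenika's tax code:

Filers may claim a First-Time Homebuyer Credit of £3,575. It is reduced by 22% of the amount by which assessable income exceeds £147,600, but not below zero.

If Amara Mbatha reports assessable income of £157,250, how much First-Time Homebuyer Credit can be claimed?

First-Time Homebuyer Credit: 22% of the £9,650 excess over £147,600 is £2,123; credit = £3,575 − £2,123 = £1,452.

£1,452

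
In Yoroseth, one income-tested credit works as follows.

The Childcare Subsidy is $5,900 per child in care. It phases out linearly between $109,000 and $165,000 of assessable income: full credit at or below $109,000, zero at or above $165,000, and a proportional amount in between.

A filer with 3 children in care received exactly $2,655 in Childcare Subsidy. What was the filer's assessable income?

$156,600

Full credit = 3 × $5,900 = $17,700.
$2,655 is 2,655/17,700 of the full $17,700, so 15,045/17,700 of the $56,000 range has been used: income = $109,000 + $56,000 × 15,045/17,700 = $156,600.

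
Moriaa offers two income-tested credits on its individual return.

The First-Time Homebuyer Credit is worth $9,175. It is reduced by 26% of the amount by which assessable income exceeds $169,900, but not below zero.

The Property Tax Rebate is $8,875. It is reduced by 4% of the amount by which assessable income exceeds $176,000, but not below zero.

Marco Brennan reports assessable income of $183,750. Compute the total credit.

$14,139

First-Time Homebuyer Credit: 26% of the $13,850 excess over $169,900 is $3,601; credit = $9,175 − $3,601 = $5,574.
Property Tax Rebate: 4% of the $7,750 excess over $176,000 is $310; credit = $8,875 − $310 = $8,565.
Total: $5,574 + $8,565 = $14,139.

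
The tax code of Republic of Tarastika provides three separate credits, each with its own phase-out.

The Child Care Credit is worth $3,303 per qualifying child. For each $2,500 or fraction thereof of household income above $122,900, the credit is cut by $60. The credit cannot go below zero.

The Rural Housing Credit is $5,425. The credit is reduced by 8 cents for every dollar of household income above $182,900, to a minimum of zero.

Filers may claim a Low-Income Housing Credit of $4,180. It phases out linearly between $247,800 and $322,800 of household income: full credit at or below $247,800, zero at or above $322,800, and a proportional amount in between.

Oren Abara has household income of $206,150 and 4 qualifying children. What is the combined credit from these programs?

$18,917

Child Care Credit: base = 4 × $3,303 = $13,212. income exceeds $122,900 by $83,250, which is 34 full-or-partial $2,500 increments; reduction = 34 × $60 = $2,040, leaving $11,172.
Rural Housing Credit: 8% of the $23,250 excess over $182,900 is $1,860; credit = $5,425 − $1,860 = $3,565.
Low-Income Housing Credit: $206,150 is at or below the $247,800 threshold, so the full $4,180 applies.
Total: $11,172 + $3,565 + $4,180 = $18,917.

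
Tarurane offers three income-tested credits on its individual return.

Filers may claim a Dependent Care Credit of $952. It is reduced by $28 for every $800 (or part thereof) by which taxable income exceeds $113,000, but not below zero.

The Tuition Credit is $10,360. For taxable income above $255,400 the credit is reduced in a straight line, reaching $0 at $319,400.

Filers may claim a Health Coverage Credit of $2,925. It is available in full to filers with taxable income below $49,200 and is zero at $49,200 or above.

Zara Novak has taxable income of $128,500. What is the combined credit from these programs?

Dependent Care Credit: income exceeds $113,000 by $15,500, which is 20 full-or-partial $800 increments; reduction = 20 × $28 = $560, leaving $392.
Tuition Credit: $128,500 is at or below the $255,400 threshold, so the full $10,360 applies.
Health Coverage Credit: $128,500 meets or exceeds the $49,200 cutoff, so the credit is $0.
Total: $392 + $10,360 + $0 = $10,752.

$10,752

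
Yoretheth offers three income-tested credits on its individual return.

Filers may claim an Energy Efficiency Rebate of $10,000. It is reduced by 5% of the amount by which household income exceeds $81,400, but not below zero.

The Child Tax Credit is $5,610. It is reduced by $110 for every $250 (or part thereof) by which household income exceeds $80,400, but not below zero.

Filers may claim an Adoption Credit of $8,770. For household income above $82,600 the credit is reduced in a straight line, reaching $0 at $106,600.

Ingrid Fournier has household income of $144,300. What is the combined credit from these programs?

Energy Efficiency Rebate: 5% of the $62,900 excess over $81,400 is $3,145; credit = $10,000 − $3,145 = $6,855.
Child Tax Credit: income exceeds $80,400 by $63,900 → 256 increments × $110 = $28,160 ≥ base, so the credit is $0.
Adoption Credit: $144,300 is at or above $106,600, so the credit is $0.
Total: $6,855 + $0 + $0 = $6,855.

$6,855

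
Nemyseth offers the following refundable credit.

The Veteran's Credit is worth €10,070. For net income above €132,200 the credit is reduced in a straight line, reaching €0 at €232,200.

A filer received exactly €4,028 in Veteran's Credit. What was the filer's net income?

€192,200

€4,028 is 4,028/10,070 of the full €10,070, so 6,042/10,070 of the €100,000 range has been used: income = €132,200 + €100,000 × 6,042/10,070 = €192,200.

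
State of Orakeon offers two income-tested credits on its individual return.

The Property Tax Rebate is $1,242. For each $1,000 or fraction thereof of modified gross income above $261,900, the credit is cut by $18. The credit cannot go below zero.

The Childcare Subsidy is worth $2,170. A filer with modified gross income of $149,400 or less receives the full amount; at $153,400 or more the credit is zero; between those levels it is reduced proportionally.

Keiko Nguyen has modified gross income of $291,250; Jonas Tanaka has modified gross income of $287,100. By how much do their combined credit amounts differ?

$72

Keiko ($291,250): Property Tax Rebate: income exceeds $261,900 by $29,350, which is 30 full-or-partial $1,000 increments; reduction = 30 × $18 = $540, leaving $702. Childcare Subsidy: $291,250 is at or above $153,400, so the credit is $0. total $702 + $0 = $702
Jonas ($287,100): Property Tax Rebate: income exceeds $261,900 by $25,200, which is 26 full-or-partial $1,000 increments; reduction = 26 × $18 = $468, leaving $774. Childcare Subsidy: $287,100 is at or above $153,400, so the credit is $0. total $774 + $0 = $774
Difference: |$702 − $774| = $72.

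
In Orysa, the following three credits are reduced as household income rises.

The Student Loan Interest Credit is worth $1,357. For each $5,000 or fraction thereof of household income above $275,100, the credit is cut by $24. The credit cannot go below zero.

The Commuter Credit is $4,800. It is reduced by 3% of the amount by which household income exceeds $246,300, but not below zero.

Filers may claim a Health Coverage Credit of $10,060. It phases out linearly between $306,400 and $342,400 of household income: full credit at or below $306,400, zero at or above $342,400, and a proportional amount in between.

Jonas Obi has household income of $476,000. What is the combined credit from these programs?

$373

Student Loan Interest Credit: income exceeds $275,100 by $200,900, which is 41 full-or-partial $5,000 increments; reduction = 41 × $24 = $984, leaving $373.
Commuter Credit: 3% of the $229,700 excess over $246,300 is $6,891 ≥ base, so the credit is $0.
Health Coverage Credit: $476,000 is at or above $342,400, so the credit is $0.
Total: $373 + $0 + $0 = $373.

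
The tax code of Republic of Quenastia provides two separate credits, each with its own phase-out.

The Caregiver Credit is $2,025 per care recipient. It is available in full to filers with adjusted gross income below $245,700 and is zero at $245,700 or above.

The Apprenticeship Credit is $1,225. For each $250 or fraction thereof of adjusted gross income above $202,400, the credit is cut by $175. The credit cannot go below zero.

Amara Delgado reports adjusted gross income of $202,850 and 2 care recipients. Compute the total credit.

$4,925

Caregiver Credit: base = 2 × $2,025 = $4,050. $202,850 is below the $245,700 cutoff, so the full $4,050 applies.
Apprenticeship Credit: income exceeds $202,400 by $450, which is 2 full-or-partial $250 increments; reduction = 2 × $175 = $350, leaving $875.
Total: $4,050 + $875 = $4,925.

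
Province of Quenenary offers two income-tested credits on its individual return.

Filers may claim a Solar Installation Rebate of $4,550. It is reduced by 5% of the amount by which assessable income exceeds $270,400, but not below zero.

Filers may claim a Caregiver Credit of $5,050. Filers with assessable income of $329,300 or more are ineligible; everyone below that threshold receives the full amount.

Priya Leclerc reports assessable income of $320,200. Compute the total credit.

Solar Installation Rebate: 5% of the $49,800 excess over $270,400 is $2,490; credit = $4,550 − $2,490 = $2,060.
Caregiver Credit: $320,200 is below the $329,300 cutoff, so the full $5,050 applies.
Total: $2,060 + $5,050 = $7,110.

$7,110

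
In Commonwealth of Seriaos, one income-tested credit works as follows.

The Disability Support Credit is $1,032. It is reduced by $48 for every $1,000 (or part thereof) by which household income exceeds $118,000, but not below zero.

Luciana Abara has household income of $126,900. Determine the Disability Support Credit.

$600

Disability Support Credit: income exceeds $118,000 by $8,900, which is 9 full-or-partial $1,000 increments; reduction = 9 × $48 = $432, leaving $600.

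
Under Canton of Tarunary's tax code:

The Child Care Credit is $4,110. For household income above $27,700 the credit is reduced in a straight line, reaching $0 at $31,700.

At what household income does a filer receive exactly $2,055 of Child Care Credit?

$2,055 is 2,055/4,110 of the full $4,110, so 2,055/4,110 of the $4,000 range has been used: income = $27,700 + $4,000 × 2,055/4,110 = $29,700.

$29,700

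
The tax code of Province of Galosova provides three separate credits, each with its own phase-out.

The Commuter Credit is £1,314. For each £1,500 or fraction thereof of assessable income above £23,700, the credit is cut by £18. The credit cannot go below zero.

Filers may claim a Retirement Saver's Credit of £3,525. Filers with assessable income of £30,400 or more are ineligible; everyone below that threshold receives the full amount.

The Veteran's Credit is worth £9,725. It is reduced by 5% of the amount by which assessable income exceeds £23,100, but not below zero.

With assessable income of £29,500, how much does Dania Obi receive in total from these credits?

£14,172

Commuter Credit: income exceeds £23,700 by £5,800, which is 4 full-or-partial £1,500 increments; reduction = 4 × £18 = £72, leaving £1,242.
Retirement Saver's Credit: £29,500 is below the £30,400 cutoff, so the full £3,525 applies.
Veteran's Credit: 5% of the £6,400 excess over £23,100 is £320; credit = £9,725 − £320 = £9,405.
Total: £1,242 + £3,525 + £9,405 = £14,172.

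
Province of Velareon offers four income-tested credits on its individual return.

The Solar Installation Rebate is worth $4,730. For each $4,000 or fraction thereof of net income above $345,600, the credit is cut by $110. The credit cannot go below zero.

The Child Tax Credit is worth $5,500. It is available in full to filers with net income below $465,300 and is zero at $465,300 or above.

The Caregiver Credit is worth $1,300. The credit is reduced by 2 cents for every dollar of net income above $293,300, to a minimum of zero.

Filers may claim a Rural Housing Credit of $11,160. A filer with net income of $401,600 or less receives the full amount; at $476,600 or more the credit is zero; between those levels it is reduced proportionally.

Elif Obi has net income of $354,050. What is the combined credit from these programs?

Solar Installation Rebate: income exceeds $345,600 by $8,450, which is 3 full-or-partial $4,000 increments; reduction = 3 × $110 = $330, leaving $4,400.
Child Tax Credit: $354,050 is below the $465,300 cutoff, so the full $5,500 applies.
Caregiver Credit: 2% of the $60,750 excess over $293,300 is $1,215; credit = $1,300 − $1,215 = $85.
Rural Housing Credit: $354,050 is at or below the $401,600 threshold, so the full $11,160 applies.
Total: $4,400 + $5,500 + $85 + $11,160 = $21,145.

$21,145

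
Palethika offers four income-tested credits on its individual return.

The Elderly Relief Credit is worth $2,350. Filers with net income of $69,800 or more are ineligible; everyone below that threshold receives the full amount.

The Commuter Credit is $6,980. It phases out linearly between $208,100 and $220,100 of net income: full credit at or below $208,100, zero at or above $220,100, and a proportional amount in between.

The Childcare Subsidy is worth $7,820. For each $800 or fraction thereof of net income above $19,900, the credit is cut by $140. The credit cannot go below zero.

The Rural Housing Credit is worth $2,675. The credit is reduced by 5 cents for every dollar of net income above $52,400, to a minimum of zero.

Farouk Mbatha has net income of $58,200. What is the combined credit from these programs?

$12,815

Elderly Relief Credit: $58,200 is below the $69,800 cutoff, so the full $2,350 applies.
Commuter Credit: $58,200 is at or below the $208,100 threshold, so the full $6,980 applies.
Childcare Subsidy: income exceeds $19,900 by $38,300, which is 48 full-or-partial $800 increments; reduction = 48 × $140 = $6,720, leaving $1,100.
Rural Housing Credit: 5% of the $5,800 excess over $52,400 is $290; credit = $2,675 − $290 = $2,385.
Total: $2,350 + $6,980 + $1,100 + $2,385 = $12,815.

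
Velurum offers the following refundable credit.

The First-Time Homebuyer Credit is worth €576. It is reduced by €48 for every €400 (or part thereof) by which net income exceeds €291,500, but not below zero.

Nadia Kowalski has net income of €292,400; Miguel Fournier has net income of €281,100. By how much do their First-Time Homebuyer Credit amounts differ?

Nadia (€292,400): First-Time Homebuyer Credit: income exceeds €291,500 by €900, which is 3 full-or-partial €400 increments; reduction = 3 × €48 = €144, leaving €432.
Miguel (€281,100): First-Time Homebuyer Credit: €281,100 is at or below the €291,500 threshold, so the full €576 applies.
Difference: |€432 − €576| = €144.

€144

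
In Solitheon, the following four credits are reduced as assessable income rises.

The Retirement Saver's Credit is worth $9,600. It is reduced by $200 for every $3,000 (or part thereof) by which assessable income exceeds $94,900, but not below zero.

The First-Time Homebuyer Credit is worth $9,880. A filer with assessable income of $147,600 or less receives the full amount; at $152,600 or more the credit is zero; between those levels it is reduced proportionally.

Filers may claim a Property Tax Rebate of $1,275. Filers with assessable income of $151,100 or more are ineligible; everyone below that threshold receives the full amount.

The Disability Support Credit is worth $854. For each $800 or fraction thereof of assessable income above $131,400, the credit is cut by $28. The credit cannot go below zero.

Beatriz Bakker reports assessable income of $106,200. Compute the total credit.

$20,809

Retirement Saver's Credit: income exceeds $94,900 by $11,300, which is 4 full-or-partial $3,000 increments; reduction = 4 × $200 = $800, leaving $8,800.
First-Time Homebuyer Credit: $106,200 is at or below the $147,600 threshold, so the full $9,880 applies.
Property Tax Rebate: $106,200 is below the $151,100 cutoff, so the full $1,275 applies.
Disability Support Credit: $106,200 is at or below the $131,400 threshold, so the full $854 applies.
Total: $8,800 + $9,880 + $1,275 + $854 = $20,809.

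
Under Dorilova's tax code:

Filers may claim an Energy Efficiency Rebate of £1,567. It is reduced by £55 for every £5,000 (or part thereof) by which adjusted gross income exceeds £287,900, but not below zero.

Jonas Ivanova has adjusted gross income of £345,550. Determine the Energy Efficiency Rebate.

£907

Energy Efficiency Rebate: income exceeds £287,900 by £57,650, which is 12 full-or-partial £5,000 increments; reduction = 12 × £55 = £660, leaving £907.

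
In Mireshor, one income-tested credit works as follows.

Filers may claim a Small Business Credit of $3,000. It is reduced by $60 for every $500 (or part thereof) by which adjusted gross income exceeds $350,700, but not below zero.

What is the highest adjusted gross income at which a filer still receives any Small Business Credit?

After 49 increments the reduction is 49 × $60 = $2,940, leaving $60; one more increment wipes it out. Increment 49 ends at excess 49 × $500 = $24,500, so the highest qualifying income is $350,700 + $24,500 = $375,200.

$375,200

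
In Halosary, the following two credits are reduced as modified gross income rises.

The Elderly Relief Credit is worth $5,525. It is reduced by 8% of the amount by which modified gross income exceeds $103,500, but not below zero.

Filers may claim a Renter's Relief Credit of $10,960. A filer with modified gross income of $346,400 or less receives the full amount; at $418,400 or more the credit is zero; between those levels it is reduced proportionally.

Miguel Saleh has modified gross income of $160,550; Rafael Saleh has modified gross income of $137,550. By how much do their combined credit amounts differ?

$1,840

Miguel ($160,550): Elderly Relief Credit: 8% of the $57,050 excess over $103,500 is $4,564; credit = $5,525 − $4,564 = $961. Renter's Relief Credit: $160,550 is at or below the $346,400 threshold, so the full $10,960 applies. total $961 + $10,960 = $11,921
Rafael ($137,550): Elderly Relief Credit: 8% of the $34,050 excess over $103,500 is $2,724; credit = $5,525 − $2,724 = $2,801. Renter's Relief Credit: $137,550 is at or below the $346,400 threshold, so the full $10,960 applies. total $2,801 + $10,960 = $13,761
Difference: |$11,921 − $13,761| = $1,840.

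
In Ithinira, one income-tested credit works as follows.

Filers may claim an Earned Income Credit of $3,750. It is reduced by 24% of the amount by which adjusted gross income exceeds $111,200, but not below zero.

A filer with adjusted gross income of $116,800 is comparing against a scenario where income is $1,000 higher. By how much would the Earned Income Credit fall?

At $116,800 — 24% of the $5,600 excess over $111,200 is $1,344; credit = $3,750 − $1,344 = $2,406.
At $117,800 — 24% of the $6,600 excess over $111,200 is $1,584; credit = $3,750 − $1,584 = $2,166.
Lost: $2,406 − $2,166 = $240.

$240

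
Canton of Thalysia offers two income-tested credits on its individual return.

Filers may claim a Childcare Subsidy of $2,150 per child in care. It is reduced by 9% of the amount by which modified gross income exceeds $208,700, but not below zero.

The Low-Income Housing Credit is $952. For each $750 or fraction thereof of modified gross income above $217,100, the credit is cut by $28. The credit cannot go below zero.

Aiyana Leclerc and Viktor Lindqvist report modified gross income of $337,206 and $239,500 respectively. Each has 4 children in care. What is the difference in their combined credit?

$5,940

Aiyana ($337,206): Childcare Subsidy: base = 4 × $2,150 = $8,600. 9% of the $128,506 excess over $208,700 is $11,565.54 ≥ base, so the credit is $0. Low-Income Housing Credit: income exceeds $217,100 by $120,106 → 161 increments × $28 = $4,508 ≥ base, so the credit is $0. total $0 + $0 = $0
Viktor ($239,500): Childcare Subsidy: base = 4 × $2,150 = $8,600. 9% of the $30,800 excess over $208,700 is $2,772; credit = $8,600 − $2,772 = $5,828. Low-Income Housing Credit: income exceeds $217,100 by $22,400, which is 30 full-or-partial $750 increments; reduction = 30 × $28 = $840, leaving $112. total $5,828 + $112 = $5,940
Difference: |$0 − $5,940| = $5,940.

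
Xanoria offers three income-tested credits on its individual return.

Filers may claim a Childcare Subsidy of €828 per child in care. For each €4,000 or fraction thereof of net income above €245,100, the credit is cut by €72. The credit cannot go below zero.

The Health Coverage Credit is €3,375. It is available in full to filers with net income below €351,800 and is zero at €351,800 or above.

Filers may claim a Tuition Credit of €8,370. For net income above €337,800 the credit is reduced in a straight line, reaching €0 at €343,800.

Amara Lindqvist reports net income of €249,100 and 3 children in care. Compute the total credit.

€14,157

Childcare Subsidy: base = 3 × €828 = €2,484. income exceeds €245,100 by €4,000, which is 1 full-or-partial €4,000 increment; reduction = 1 × €72 = €72, leaving €2,412.
Health Coverage Credit: €249,100 is below the €351,800 cutoff, so the full €3,375 applies.
Tuition Credit: €249,100 is at or below the €337,800 threshold, so the full €8,370 applies.
Total: €2,412 + €3,375 + €8,370 = €14,157.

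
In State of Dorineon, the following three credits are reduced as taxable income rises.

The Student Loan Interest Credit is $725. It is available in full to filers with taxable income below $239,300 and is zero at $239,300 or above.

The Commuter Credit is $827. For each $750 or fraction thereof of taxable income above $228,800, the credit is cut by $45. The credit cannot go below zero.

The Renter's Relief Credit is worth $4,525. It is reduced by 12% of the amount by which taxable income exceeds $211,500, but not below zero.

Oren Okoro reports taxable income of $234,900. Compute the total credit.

Student Loan Interest Credit: $234,900 is below the $239,300 cutoff, so the full $725 applies.
Commuter Credit: income exceeds $228,800 by $6,100, which is 9 full-or-partial $750 increments; reduction = 9 × $45 = $405, leaving $422.
Renter's Relief Credit: 12% of the $23,400 excess over $211,500 is $2,808; credit = $4,525 − $2,808 = $1,717.
Total: $725 + $422 + $1,717 = $2,864.

$2,864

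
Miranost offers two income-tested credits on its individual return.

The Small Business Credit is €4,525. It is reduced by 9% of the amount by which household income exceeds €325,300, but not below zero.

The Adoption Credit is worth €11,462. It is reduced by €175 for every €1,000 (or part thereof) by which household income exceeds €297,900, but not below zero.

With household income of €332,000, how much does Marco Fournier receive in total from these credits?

€9,259

Small Business Credit: 9% of the €6,700 excess over €325,300 is €603; credit = €4,525 − €603 = €3,922.
Adoption Credit: income exceeds €297,900 by €34,100, which is 35 full-or-partial €1,000 increments; reduction = 35 × €175 = €6,125, leaving €5,337.
Total: €3,922 + €5,337 = €9,259.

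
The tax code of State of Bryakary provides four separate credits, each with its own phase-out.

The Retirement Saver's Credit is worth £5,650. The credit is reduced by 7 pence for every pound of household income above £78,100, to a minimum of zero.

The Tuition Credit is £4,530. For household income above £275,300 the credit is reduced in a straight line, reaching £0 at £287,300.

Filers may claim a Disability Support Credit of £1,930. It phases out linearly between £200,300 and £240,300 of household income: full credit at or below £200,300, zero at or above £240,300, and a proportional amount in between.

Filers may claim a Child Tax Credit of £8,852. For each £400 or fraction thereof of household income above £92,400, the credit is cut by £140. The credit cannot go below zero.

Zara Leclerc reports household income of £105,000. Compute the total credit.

£14,599

Retirement Saver's Credit: 7% of the £26,900 excess over £78,100 is £1,883; credit = £5,650 − £1,883 = £3,767.
Tuition Credit: £105,000 is at or below the £275,300 threshold, so the full £4,530 applies.
Disability Support Credit: £105,000 is at or below the £200,300 threshold, so the full £1,930 applies.
Child Tax Credit: income exceeds £92,400 by £12,600, which is 32 full-or-partial £400 increments; reduction = 32 × £140 = £4,480, leaving £4,372.
Total: £3,767 + £4,530 + £1,930 + £4,372 = £14,599.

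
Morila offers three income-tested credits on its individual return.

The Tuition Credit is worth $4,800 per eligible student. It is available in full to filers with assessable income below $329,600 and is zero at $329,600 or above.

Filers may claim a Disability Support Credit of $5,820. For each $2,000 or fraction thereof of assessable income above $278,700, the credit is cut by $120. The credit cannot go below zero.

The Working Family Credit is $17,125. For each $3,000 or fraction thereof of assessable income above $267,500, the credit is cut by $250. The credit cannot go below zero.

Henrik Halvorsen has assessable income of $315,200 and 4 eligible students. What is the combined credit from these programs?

$35,865

Tuition Credit: base = 4 × $4,800 = $19,200. $315,200 is below the $329,600 cutoff, so the full $19,200 applies.
Disability Support Credit: income exceeds $278,700 by $36,500, which is 19 full-or-partial $2,000 increments; reduction = 19 × $120 = $2,280, leaving $3,540.
Working Family Credit: income exceeds $267,500 by $47,700, which is 16 full-or-partial $3,000 increments; reduction = 16 × $250 = $4,000, leaving $13,125.
Total: $19,200 + $3,540 + $13,125 = $35,865.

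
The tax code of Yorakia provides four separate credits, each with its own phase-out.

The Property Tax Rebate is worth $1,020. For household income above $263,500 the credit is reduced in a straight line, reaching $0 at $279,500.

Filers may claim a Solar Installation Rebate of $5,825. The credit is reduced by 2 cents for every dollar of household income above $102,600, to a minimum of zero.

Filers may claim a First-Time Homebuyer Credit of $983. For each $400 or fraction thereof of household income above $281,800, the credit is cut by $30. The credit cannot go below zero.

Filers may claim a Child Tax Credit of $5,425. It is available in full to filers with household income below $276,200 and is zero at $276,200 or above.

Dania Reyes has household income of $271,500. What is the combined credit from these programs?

Property Tax Rebate: $271,500 is $8,000 into a $16,000 phase-out range, leaving 8,000/16,000 of the credit: $1,020 × 8,000/16,000 = $510.
Solar Installation Rebate: 2% of the $168,900 excess over $102,600 is $3,378; credit = $5,825 − $3,378 = $2,447.
First-Time Homebuyer Credit: $271,500 is at or below the $281,800 threshold, so the full $983 applies.
Child Tax Credit: $271,500 is below the $276,200 cutoff, so the full $5,425 applies.
Total: $510 + $2,447 + $983 + $5,425 = $9,365.

$9,365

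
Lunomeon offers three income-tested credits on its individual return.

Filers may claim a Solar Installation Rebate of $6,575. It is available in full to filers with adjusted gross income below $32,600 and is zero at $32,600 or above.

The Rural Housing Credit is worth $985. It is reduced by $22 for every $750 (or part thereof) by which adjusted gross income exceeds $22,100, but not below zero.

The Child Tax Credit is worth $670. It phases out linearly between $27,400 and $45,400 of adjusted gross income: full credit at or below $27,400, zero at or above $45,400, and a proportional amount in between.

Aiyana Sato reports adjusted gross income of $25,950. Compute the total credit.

$8,098

Solar Installation Rebate: $25,950 is below the $32,600 cutoff, so the full $6,575 applies.
Rural Housing Credit: income exceeds $22,100 by $3,850, which is 6 full-or-partial $750 increments; reduction = 6 × $22 = $132, leaving $853.
Child Tax Credit: $25,950 is at or below the $27,400 threshold, so the full $670 applies.
Total: $6,575 + $853 + $670 = $8,098.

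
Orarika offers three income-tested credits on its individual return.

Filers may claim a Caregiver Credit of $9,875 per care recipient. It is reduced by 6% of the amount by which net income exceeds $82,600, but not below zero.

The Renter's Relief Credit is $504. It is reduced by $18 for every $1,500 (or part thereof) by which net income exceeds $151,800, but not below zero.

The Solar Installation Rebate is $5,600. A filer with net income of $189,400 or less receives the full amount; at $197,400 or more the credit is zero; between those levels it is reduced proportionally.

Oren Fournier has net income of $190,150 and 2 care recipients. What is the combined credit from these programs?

Caregiver Credit: base = 2 × $9,875 = $19,750. 6% of the $107,550 excess over $82,600 is $6,453; credit = $19,750 − $6,453 = $13,297.
Renter's Relief Credit: income exceeds $151,800 by $38,350, which is 26 full-or-partial $1,500 increments; reduction = 26 × $18 = $468, leaving $36.
Solar Installation Rebate: $190,150 is $750 into a $8,000 phase-out range, leaving 7,250/8,000 of the credit: $5,600 × 7,250/8,000 = $5,075.
Total: $13,297 + $36 + $5,075 = $18,408.

$18,408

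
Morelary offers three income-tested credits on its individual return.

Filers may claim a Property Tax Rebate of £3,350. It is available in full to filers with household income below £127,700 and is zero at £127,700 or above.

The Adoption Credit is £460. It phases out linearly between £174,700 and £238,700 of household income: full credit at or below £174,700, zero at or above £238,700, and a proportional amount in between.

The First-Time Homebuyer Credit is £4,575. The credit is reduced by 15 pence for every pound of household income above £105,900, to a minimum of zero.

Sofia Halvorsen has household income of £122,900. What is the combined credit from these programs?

Property Tax Rebate: £122,900 is below the £127,700 cutoff, so the full £3,350 applies.
Adoption Credit: £122,900 is at or below the £174,700 threshold, so the full £460 applies.
First-Time Homebuyer Credit: 15% of the £17,000 excess over £105,900 is £2,550; credit = £4,575 − £2,550 = £2,025.
Total: £3,350 + £460 + £2,025 = £5,835.

£5,835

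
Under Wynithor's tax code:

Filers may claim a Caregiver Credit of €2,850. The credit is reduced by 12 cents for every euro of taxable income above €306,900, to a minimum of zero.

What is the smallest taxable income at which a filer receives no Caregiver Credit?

The credit falls by 12% of each euro above €306,900, so it reaches zero when the excess is €2,850 / 12% = €23,750: income = €306,900 + €23,750 = €330,650.

€330,650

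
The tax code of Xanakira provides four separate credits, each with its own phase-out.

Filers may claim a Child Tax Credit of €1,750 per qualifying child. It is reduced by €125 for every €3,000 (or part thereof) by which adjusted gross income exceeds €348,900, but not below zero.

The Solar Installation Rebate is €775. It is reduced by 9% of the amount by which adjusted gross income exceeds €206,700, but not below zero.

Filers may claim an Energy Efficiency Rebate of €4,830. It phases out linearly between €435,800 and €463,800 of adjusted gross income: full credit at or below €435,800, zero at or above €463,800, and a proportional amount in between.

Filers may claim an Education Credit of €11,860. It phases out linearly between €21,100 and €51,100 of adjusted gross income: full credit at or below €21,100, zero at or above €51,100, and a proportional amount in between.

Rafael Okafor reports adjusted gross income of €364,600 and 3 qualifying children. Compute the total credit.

€9,330

Child Tax Credit: base = 3 × €1,750 = €5,250. income exceeds €348,900 by €15,700, which is 6 full-or-partial €3,000 increments; reduction = 6 × €125 = €750, leaving €4,500.
Solar Installation Rebate: 9% of the €157,900 excess over €206,700 is €14,211 ≥ base, so the credit is €0.
Energy Efficiency Rebate: €364,600 is at or below the €435,800 threshold, so the full €4,830 applies.
Education Credit: €364,600 is at or above €51,100, so the credit is €0.
Total: €4,500 + €0 + €4,830 + €0 = €9,330.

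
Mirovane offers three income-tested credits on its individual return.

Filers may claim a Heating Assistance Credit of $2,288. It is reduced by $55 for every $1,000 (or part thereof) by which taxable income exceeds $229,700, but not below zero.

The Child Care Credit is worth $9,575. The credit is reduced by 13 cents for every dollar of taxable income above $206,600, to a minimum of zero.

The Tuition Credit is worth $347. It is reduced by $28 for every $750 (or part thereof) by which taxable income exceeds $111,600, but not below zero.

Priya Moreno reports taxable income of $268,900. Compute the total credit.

Heating Assistance Credit: income exceeds $229,700 by $39,200, which is 40 full-or-partial $1,000 increments; reduction = 40 × $55 = $2,200, leaving $88.
Child Care Credit: 13% of the $62,300 excess over $206,600 is $8,099; credit = $9,575 − $8,099 = $1,476.
Tuition Credit: income exceeds $111,600 by $157,300 → 210 increments × $28 = $5,880 ≥ base, so the credit is $0.
Total: $88 + $1,476 + $0 = $1,564.

$1,564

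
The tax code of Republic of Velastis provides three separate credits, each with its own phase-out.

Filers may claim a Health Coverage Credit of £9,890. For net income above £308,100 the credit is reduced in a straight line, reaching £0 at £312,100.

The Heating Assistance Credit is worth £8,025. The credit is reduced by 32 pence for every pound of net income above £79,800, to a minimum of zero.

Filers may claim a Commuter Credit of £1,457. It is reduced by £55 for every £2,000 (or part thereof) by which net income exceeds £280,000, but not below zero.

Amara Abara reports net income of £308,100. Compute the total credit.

Health Coverage Credit: £308,100 is at or below the £308,100 threshold, so the full £9,890 applies.
Heating Assistance Credit: 32% of the £228,300 excess over £79,800 is £73,056 ≥ base, so the credit is £0.
Commuter Credit: income exceeds £280,000 by £28,100, which is 15 full-or-partial £2,000 increments; reduction = 15 × £55 = £825, leaving £632.
Total: £9,890 + £0 + £632 = £10,522.

£10,522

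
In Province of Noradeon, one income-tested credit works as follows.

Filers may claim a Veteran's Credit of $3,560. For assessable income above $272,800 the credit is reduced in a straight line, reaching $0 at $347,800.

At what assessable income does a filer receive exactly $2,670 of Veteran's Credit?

$291,550

$2,670 is 2,670/3,560 of the full $3,560, so 890/3,560 of the $75,000 range has been used: income = $272,800 + $75,000 × 890/3,560 = $291,550.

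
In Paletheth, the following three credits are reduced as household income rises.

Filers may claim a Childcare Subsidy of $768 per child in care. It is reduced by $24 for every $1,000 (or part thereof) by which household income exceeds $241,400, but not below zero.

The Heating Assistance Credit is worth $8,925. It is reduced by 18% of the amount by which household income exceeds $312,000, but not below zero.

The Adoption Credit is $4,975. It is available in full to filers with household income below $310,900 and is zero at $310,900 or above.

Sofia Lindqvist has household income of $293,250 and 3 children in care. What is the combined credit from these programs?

$14,956

Childcare Subsidy: base = 3 × $768 = $2,304. income exceeds $241,400 by $51,850, which is 52 full-or-partial $1,000 increments; reduction = 52 × $24 = $1,248, leaving $1,056.
Heating Assistance Credit: $293,250 is at or below the $312,000 threshold, so the full $8,925 applies.
Adoption Credit: $293,250 is below the $310,900 cutoff, so the full $4,975 applies.
Total: $1,056 + $8,925 + $4,975 = $14,956.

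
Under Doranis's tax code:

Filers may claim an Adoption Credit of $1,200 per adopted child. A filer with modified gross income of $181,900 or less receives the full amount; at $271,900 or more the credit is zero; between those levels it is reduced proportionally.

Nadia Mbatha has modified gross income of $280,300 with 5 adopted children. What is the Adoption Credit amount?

$0

Adoption Credit: base = 5 × $1,200 = $6,000. $280,300 is at or above $271,900, so the credit is $0.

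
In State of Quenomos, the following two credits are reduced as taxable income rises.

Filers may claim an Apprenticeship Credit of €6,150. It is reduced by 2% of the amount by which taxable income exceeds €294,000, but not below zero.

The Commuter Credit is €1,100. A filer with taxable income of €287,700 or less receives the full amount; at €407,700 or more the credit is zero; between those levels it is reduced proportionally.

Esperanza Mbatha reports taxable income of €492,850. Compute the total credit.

Apprenticeship Credit: 2% of the €198,850 excess over €294,000 is €3,977; credit = €6,150 − €3,977 = €2,173.
Commuter Credit: €492,850 is at or above €407,700, so the credit is €0.
Total: €2,173 + €0 = €2,173.

€2,173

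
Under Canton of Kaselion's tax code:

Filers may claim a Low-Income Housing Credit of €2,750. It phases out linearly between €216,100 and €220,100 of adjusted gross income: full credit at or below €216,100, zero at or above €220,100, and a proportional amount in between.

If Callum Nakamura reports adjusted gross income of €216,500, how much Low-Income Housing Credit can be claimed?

Low-Income Housing Credit: €216,500 is €400 into a €4,000 phase-out range, leaving 3,600/4,000 of the credit: €2,750 × 3,600/4,000 = €2,475.

€2,475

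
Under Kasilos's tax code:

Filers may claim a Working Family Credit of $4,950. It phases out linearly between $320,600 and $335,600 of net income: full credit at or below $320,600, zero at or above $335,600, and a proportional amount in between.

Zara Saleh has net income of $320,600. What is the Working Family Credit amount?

Working Family Credit: $320,600 is at or below the $320,600 threshold, so the full $4,950 applies.

$4,950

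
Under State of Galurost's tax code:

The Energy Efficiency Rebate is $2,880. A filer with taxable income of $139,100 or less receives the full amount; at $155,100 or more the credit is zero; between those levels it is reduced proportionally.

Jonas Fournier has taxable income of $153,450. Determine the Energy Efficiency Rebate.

Energy Efficiency Rebate: $153,450 is $14,350 into a $16,000 phase-out range, leaving 1,650/16,000 of the credit: $2,880 × 1,650/16,000 = $297.

$297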